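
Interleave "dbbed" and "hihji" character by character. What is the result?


Interleaving "dbbed" and "hihji":
  Position 0: 'd' from first, 'h' from second => "dh"
  Position 1: 'b' from first, 'i' from second => "bi"
  Position 2: 'b' from first, 'h' from second => "bh"
  Position 3: 'e' from first, 'j' from second => "ej"
  Position 4: 'd' from first, 'i' from second => "di"
Result: dhbibhejdi

dhbibhejdi


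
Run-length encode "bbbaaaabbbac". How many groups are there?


Input: bbbaaaabbbac
Scanning for consecutive runs:
  Group 1: 'b' x 3 (positions 0-2)
  Group 2: 'a' x 4 (positions 3-6)
  Group 3: 'b' x 3 (positions 7-9)
  Group 4: 'a' x 1 (positions 10-10)
  Group 5: 'c' x 1 (positions 11-11)
Total groups: 5

5


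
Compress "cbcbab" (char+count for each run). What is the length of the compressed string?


Input: cbcbab
Runs:
  'c' x 1 => "c1"
  'b' x 1 => "b1"
  'c' x 1 => "c1"
  'b' x 1 => "b1"
  'a' x 1 => "a1"
  'b' x 1 => "b1"
Compressed: "c1b1c1b1a1b1"
Compressed length: 12

12


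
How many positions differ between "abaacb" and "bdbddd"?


Comparing "abaacb" and "bdbddd" position by position:
  Position 0: 'a' vs 'b' => DIFFER
  Position 1: 'b' vs 'd' => DIFFER
  Position 2: 'a' vs 'b' => DIFFER
  Position 3: 'a' vs 'd' => DIFFER
  Position 4: 'c' vs 'd' => DIFFER
  Position 5: 'b' vs 'd' => DIFFER
Positions that differ: 6

6


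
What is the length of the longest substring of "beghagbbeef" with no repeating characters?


Input: "beghagbbeef"
Sliding window (track last position of each char):
  Position 0 ('b'): window [0,0] length 1 -- new best
  Position 1 ('e'): window [0,1] length 2 -- new best
  Position 2 ('g'): window [0,2] length 3 -- new best
  Position 3 ('h'): window [0,3] length 4 -- new best
  Position 4 ('a'): window [0,4] length 5 -- new best
  Position 5 ('g'): repeat (last at 2), move window start to 3
  Position 5 ('g'): window [3,5] length 3
  Position 6 ('b'): window [3,6] length 4
  Position 7 ('b'): repeat (last at 6), move window start to 7
  Position 7 ('b'): window [7,7] length 1
  Position 8 ('e'): window [7,8] length 2
  Position 9 ('e'): repeat (last at 8), move window start to 9
  Position 9 ('e'): window [9,9] length 1
  Position 10 ('f'): window [9,10] length 2
Longest substring with no repeats: "begha" with length 5

5


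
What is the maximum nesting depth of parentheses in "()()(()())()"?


Input: "()()(()())()"
Tracking depth:
  Position 0 '(': depth becomes 1
  Position 1 ')': depth becomes 0
  Position 2 '(': depth becomes 1
  Position 3 ')': depth becomes 0
  Position 4 '(': depth becomes 1
  Position 5 '(': depth becomes 2
  Position 6 ')': depth becomes 1
  Position 7 '(': depth becomes 2
  Position 8 ')': depth becomes 1
  Position 9 ')': depth becomes 0
  Position 10 '(': depth becomes 1
  Position 11 ')': depth becomes 0
Maximum depth reached: 2

2


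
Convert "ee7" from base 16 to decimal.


Input: "ee7" in base 16
Positional expansion:
  Digit 'e' (value 14) x 16^2 = 3584
  Digit 'e' (value 14) x 16^1 = 224
  Digit '7' (value 7) x 16^0 = 7
Sum = 3815

3815


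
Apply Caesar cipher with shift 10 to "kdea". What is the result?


Caesar cipher: shift "kdea" by 10
  'k' (pos 10) + 10 = pos 20 = 'u'
  'd' (pos 3) + 10 = pos 13 = 'n'
  'e' (pos 4) + 10 = pos 14 = 'o'
  'a' (pos 0) + 10 = pos 10 = 'k'
Result: unok

unok


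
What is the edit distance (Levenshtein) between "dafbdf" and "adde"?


Computing edit distance: "dafbdf" -> "adde"
DP table:
           a    d    d    e
      0    1    2    3    4
  d   1    1    1    2    3
  a   2    1    2    2    3
  f   3    2    2    3    3
  b   4    3    3    3    4
  d   5    4    3    3    4
  f   6    5    4    4    4
Edit distance = dp[6][4] = 4

4


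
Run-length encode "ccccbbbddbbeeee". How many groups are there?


Input: ccccbbbddbbeeee
Scanning for consecutive runs:
  Group 1: 'c' x 4 (positions 0-3)
  Group 2: 'b' x 3 (positions 4-6)
  Group 3: 'd' x 2 (positions 7-8)
  Group 4: 'b' x 2 (positions 9-10)
  Group 5: 'e' x 4 (positions 11-14)
Total groups: 5

5


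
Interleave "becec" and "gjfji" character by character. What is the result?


Interleaving "becec" and "gjfji":
  Position 0: 'b' from first, 'g' from second => "bg"
  Position 1: 'e' from first, 'j' from second => "ej"
  Position 2: 'c' from first, 'f' from second => "cf"
  Position 3: 'e' from first, 'j' from second => "ej"
  Position 4: 'c' from first, 'i' from second => "ci"
Result: bgejcfejci

bgejcfejci


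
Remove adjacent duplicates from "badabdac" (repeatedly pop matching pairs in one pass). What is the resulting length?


Input: badabdac
Stack-based adjacent duplicate removal:
  Read 'b': push. Stack: b
  Read 'a': push. Stack: ba
  Read 'd': push. Stack: bad
  Read 'a': push. Stack: bada
  Read 'b': push. Stack: badab
  Read 'd': push. Stack: badabd
  Read 'a': push. Stack: badabda
  Read 'c': push. Stack: badabdac
Final stack: "badabdac" (length 8)

8


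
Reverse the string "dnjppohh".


Input: dnjppohh
Reading characters right to left:
  Position 7: 'h'
  Position 6: 'h'
  Position 5: 'o'
  Position 4: 'p'
  Position 3: 'p'
  Position 2: 'j'
  Position 1: 'n'
  Position 0: 'd'
Reversed: hhoppjnd

hhoppjnd


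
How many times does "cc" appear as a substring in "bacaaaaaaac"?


Searching for "cc" in "bacaaaaaaac"
Scanning each position:
  Position 0: "ba" => no
  Position 1: "ac" => no
  Position 2: "ca" => no
  Position 3: "aa" => no
  Position 4: "aa" => no
  Position 5: "aa" => no
  Position 6: "aa" => no
  Position 7: "aa" => no
  Position 8: "aa" => no
  Position 9: "ac" => no
Total occurrences: 0

0


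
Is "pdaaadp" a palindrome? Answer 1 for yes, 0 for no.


Input: pdaaadp
Reversed: pdaaadp
  Compare pos 0 ('p') with pos 6 ('p'): match
  Compare pos 1 ('d') with pos 5 ('d'): match
  Compare pos 2 ('a') with pos 4 ('a'): match
Result: palindrome

1


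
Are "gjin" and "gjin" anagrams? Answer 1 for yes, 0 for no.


Strings: "gjin", "gjin"
Sorted first:  gijn
Sorted second: gijn
Sorted forms match => anagrams

1


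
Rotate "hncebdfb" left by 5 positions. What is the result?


Input: "hncebdfb", rotate left by 5
First 5 characters: "hnceb"
Remaining characters: "dfb"
Concatenate remaining + first: "dfb" + "hnceb" = "dfbhnceb"

dfbhnceb


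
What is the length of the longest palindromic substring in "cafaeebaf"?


Input: "cafaeebaf"
Checking substrings for palindromes:
  [1:4] "afa" (len 3) => palindrome
  [4:6] "ee" (len 2) => palindrome
Longest palindromic substring: "afa" with length 3

3


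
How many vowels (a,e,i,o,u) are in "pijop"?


Input: pijop
Checking each character:
  'p' at position 0: consonant
  'i' at position 1: vowel (running total: 1)
  'j' at position 2: consonant
  'o' at position 3: vowel (running total: 2)
  'p' at position 4: consonant
Total vowels: 2

2


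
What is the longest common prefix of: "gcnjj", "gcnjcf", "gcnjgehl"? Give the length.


Words: gcnjj, gcnjcf, gcnjgehl
  Position 0: all 'g' => match
  Position 1: all 'c' => match
  Position 2: all 'n' => match
  Position 3: all 'j' => match
  Position 4: ('j', 'c', 'g') => mismatch, stop
LCP = "gcnj" (length 4)

4


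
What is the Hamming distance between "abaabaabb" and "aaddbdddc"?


Comparing "abaabaabb" and "aaddbdddc" position by position:
  Position 0: 'a' vs 'a' => same
  Position 1: 'b' vs 'a' => differ
  Position 2: 'a' vs 'd' => differ
  Position 3: 'a' vs 'd' => differ
  Position 4: 'b' vs 'b' => same
  Position 5: 'a' vs 'd' => differ
  Position 6: 'a' vs 'd' => differ
  Position 7: 'b' vs 'd' => differ
  Position 8: 'b' vs 'c' => differ
Total differences (Hamming distance): 7

7


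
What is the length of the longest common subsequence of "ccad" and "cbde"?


LCS of "ccad" and "cbde"
DP table:
           c    b    d    e
      0    0    0    0    0
  c   0    1    1    1    1
  c   0    1    1    1    1
  a   0    1    1    1    1
  d   0    1    1    2    2
LCS length = dp[4][4] = 2

2


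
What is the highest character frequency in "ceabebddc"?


Input: ceabebddc
Character counts:
  'a': 1
  'b': 2
  'c': 2
  'd': 2
  'e': 2
Maximum frequency: 2

2


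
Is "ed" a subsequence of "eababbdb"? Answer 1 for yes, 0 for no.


Check if "ed" is a subsequence of "eababbdb"
Greedy scan:
  Position 0 ('e'): matches sub[0] = 'e'
  Position 1 ('a'): no match needed
  Position 2 ('b'): no match needed
  Position 3 ('a'): no match needed
  Position 4 ('b'): no match needed
  Position 5 ('b'): no match needed
  Position 6 ('d'): matches sub[1] = 'd'
  Position 7 ('b'): no match needed
All 2 characters matched => is a subsequence

1


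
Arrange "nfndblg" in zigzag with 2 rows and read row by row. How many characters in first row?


Zigzag "nfndblg" into 2 rows:
Placing characters:
  'n' => row 0
  'f' => row 1
  'n' => row 0
  'd' => row 1
  'b' => row 0
  'l' => row 1
  'g' => row 0
Rows:
  Row 0: "nnbg"
  Row 1: "fdl"
First row length: 4

4


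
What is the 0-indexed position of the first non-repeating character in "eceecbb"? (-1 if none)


Input: eceecbb
Character frequencies:
  'b': 2
  'c': 2
  'e': 3
Scanning left to right for freq == 1:
  Position 0 ('e'): freq=3, skip
  Position 1 ('c'): freq=2, skip
  Position 2 ('e'): freq=3, skip
  Position 3 ('e'): freq=3, skip
  Position 4 ('c'): freq=2, skip
  Position 5 ('b'): freq=2, skip
  Position 6 ('b'): freq=2, skip
  No unique character found => answer = -1

-1


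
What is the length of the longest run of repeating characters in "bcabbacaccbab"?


Input: "bcabbacaccbab"
Scanning for longest run:
  Position 1 ('c'): new char, reset run to 1
  Position 2 ('a'): new char, reset run to 1
  Position 3 ('b'): new char, reset run to 1
  Position 4 ('b'): continues run of 'b', length=2
  Position 5 ('a'): new char, reset run to 1
  Position 6 ('c'): new char, reset run to 1
  Position 7 ('a'): new char, reset run to 1
  Position 8 ('c'): new char, reset run to 1
  Position 9 ('c'): continues run of 'c', length=2
  Position 10 ('b'): new char, reset run to 1
  Position 11 ('a'): new char, reset run to 1
  Position 12 ('b'): new char, reset run to 1
Longest run: 'b' with length 2

2


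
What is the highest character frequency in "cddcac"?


Input: cddcac
Character counts:
  'a': 1
  'c': 3
  'd': 2
Maximum frequency: 3

3


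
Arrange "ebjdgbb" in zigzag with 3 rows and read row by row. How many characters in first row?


Zigzag "ebjdgbb" into 3 rows:
Placing characters:
  'e' => row 0
  'b' => row 1
  'j' => row 2
  'd' => row 1
  'g' => row 0
  'b' => row 1
  'b' => row 2
Rows:
  Row 0: "eg"
  Row 1: "bdb"
  Row 2: "jb"
First row length: 2

2


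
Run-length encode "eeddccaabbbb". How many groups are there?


Input: eeddccaabbbb
Scanning for consecutive runs:
  Group 1: 'e' x 2 (positions 0-1)
  Group 2: 'd' x 2 (positions 2-3)
  Group 3: 'c' x 2 (positions 4-5)
  Group 4: 'a' x 2 (positions 6-7)
  Group 5: 'b' x 4 (positions 8-11)
Total groups: 5

5


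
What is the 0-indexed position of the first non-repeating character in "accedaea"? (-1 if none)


Input: accedaea
Character frequencies:
  'a': 3
  'c': 2
  'd': 1
  'e': 2
Scanning left to right for freq == 1:
  Position 0 ('a'): freq=3, skip
  Position 1 ('c'): freq=2, skip
  Position 2 ('c'): freq=2, skip
  Position 3 ('e'): freq=2, skip
  Position 4 ('d'): unique! => answer = 4

4


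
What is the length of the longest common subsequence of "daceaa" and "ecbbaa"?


LCS of "daceaa" and "ecbbaa"
DP table:
           e    c    b    b    a    a
      0    0    0    0    0    0    0
  d   0    0    0    0    0    0    0
  a   0    0    0    0    0    1    1
  c   0    0    1    1    1    1    1
  e   0    1    1    1    1    1    1
  a   0    1    1    1    1    2    2
  a   0    1    1    1    1    2    3
LCS length = dp[6][6] = 3

3


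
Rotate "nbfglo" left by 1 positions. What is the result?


Input: "nbfglo", rotate left by 1
First 1 characters: "n"
Remaining characters: "bfglo"
Concatenate remaining + first: "bfglo" + "n" = "bfglon"

bfglon


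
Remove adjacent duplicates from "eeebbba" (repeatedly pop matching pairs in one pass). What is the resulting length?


Input: eeebbba
Stack-based adjacent duplicate removal:
  Read 'e': push. Stack: e
  Read 'e': matches stack top 'e' => pop. Stack: (empty)
  Read 'e': push. Stack: e
  Read 'b': push. Stack: eb
  Read 'b': matches stack top 'b' => pop. Stack: e
  Read 'b': push. Stack: eb
  Read 'a': push. Stack: eba
Final stack: "eba" (length 3)

3


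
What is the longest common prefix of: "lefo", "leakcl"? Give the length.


Words: lefo, leakcl
  Position 0: all 'l' => match
  Position 1: all 'e' => match
  Position 2: ('f', 'a') => mismatch, stop
LCP = "le" (length 2)

2


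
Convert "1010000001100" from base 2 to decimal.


Input: "1010000001100" in base 2
Positional expansion:
  Digit '1' (value 1) x 2^12 = 4096
  Digit '0' (value 0) x 2^11 = 0
  Digit '1' (value 1) x 2^10 = 1024
  Digit '0' (value 0) x 2^9 = 0
  Digit '0' (value 0) x 2^8 = 0
  Digit '0' (value 0) x 2^7 = 0
  Digit '0' (value 0) x 2^6 = 0
  Digit '0' (value 0) x 2^5 = 0
  Digit '0' (value 0) x 2^4 = 0
  Digit '1' (value 1) x 2^3 = 8
  Digit '1' (value 1) x 2^2 = 4
  Digit '0' (value 0) x 2^1 = 0
  Digit '0' (value 0) x 2^0 = 0
Sum = 5132

5132


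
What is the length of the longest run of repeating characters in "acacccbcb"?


Input: "acacccbcb"
Scanning for longest run:
  Position 1 ('c'): new char, reset run to 1
  Position 2 ('a'): new char, reset run to 1
  Position 3 ('c'): new char, reset run to 1
  Position 4 ('c'): continues run of 'c', length=2
  Position 5 ('c'): continues run of 'c', length=3
  Position 6 ('b'): new char, reset run to 1
  Position 7 ('c'): new char, reset run to 1
  Position 8 ('b'): new char, reset run to 1
Longest run: 'c' with length 3

3


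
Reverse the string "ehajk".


Input: ehajk
Reading characters right to left:
  Position 4: 'k'
  Position 3: 'j'
  Position 2: 'a'
  Position 1: 'h'
  Position 0: 'e'
Reversed: kjahe

kjahe


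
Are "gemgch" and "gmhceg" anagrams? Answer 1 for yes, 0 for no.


Strings: "gemgch", "gmhceg"
Sorted first:  cegghm
Sorted second: cegghm
Sorted forms match => anagrams

1


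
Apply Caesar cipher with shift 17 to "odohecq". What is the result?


Caesar cipher: shift "odohecq" by 17
  'o' (pos 14) + 17 = pos 5 = 'f'
  'd' (pos 3) + 17 = pos 20 = 'u'
  'o' (pos 14) + 17 = pos 5 = 'f'
  'h' (pos 7) + 17 = pos 24 = 'y'
  'e' (pos 4) + 17 = pos 21 = 'v'
  'c' (pos 2) + 17 = pos 19 = 't'
  'q' (pos 16) + 17 = pos 7 = 'h'
Result: fufyvth

fufyvth


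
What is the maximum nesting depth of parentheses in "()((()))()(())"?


Input: "()((()))()(())"
Tracking depth:
  Position 0 '(': depth becomes 1
  Position 1 ')': depth becomes 0
  Position 2 '(': depth becomes 1
  Position 3 '(': depth becomes 2
  Position 4 '(': depth becomes 3
  Position 5 ')': depth becomes 2
  Position 6 ')': depth becomes 1
  Position 7 ')': depth becomes 0
  Position 8 '(': depth becomes 1
  Position 9 ')': depth becomes 0
  Position 10 '(': depth becomes 1
  Position 11 '(': depth becomes 2
  Position 12 ')': depth becomes 1
  Position 13 ')': depth becomes 0
Maximum depth reached: 3

3


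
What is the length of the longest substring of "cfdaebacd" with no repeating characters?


Input: "cfdaebacd"
Sliding window (track last position of each char):
  Position 0 ('c'): window [0,0] length 1 -- new best
  Position 1 ('f'): window [0,1] length 2 -- new best
  Position 2 ('d'): window [0,2] length 3 -- new best
  Position 3 ('a'): window [0,3] length 4 -- new best
  Position 4 ('e'): window [0,4] length 5 -- new best
  Position 5 ('b'): window [0,5] length 6 -- new best
  Position 6 ('a'): repeat (last at 3), move window start to 4
  Position 6 ('a'): window [4,6] length 3
  Position 7 ('c'): window [4,7] length 4
  Position 8 ('d'): window [4,8] length 5
Longest substring with no repeats: "cfdaeb" with length 6

6


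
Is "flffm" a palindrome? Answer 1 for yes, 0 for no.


Input: flffm
Reversed: mfflf
  Compare pos 0 ('f') with pos 4 ('m'): MISMATCH
  Compare pos 1 ('l') with pos 3 ('f'): MISMATCH
Result: not a palindrome

0


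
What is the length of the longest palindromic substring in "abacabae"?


Input: "abacabae"
Checking substrings for palindromes:
  [0:7] "abacaba" (len 7) => palindrome
  [1:6] "bacab" (len 5) => palindrome
  [0:3] "aba" (len 3) => palindrome
  [2:5] "aca" (len 3) => palindrome
  [4:7] "aba" (len 3) => palindrome
Longest palindromic substring: "abacaba" with length 7

7


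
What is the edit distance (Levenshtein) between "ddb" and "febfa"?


Computing edit distance: "ddb" -> "febfa"
DP table:
           f    e    b    f    a
      0    1    2    3    4    5
  d   1    1    2    3    4    5
  d   2    2    2    3    4    5
  b   3    3    3    2    3    4
Edit distance = dp[3][5] = 4

4


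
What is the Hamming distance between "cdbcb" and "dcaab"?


Comparing "cdbcb" and "dcaab" position by position:
  Position 0: 'c' vs 'd' => differ
  Position 1: 'd' vs 'c' => differ
  Position 2: 'b' vs 'a' => differ
  Position 3: 'c' vs 'a' => differ
  Position 4: 'b' vs 'b' => same
Total differences (Hamming distance): 4

4


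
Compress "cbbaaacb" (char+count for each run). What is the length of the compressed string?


Input: cbbaaacb
Runs:
  'c' x 1 => "c1"
  'b' x 2 => "b2"
  'a' x 3 => "a3"
  'c' x 1 => "c1"
  'b' x 1 => "b1"
Compressed: "c1b2a3c1b1"
Compressed length: 10

10


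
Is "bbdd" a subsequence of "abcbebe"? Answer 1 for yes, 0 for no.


Check if "bbdd" is a subsequence of "abcbebe"
Greedy scan:
  Position 0 ('a'): no match needed
  Position 1 ('b'): matches sub[0] = 'b'
  Position 2 ('c'): no match needed
  Position 3 ('b'): matches sub[1] = 'b'
  Position 4 ('e'): no match needed
  Position 5 ('b'): no match needed
  Position 6 ('e'): no match needed
Only matched 2/4 characters => not a subsequence

0


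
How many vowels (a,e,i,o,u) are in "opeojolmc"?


Input: opeojolmc
Checking each character:
  'o' at position 0: vowel (running total: 1)
  'p' at position 1: consonant
  'e' at position 2: vowel (running total: 2)
  'o' at position 3: vowel (running total: 3)
  'j' at position 4: consonant
  'o' at position 5: vowel (running total: 4)
  'l' at position 6: consonant
  'm' at position 7: consonant
  'c' at position 8: consonant
Total vowels: 4

4


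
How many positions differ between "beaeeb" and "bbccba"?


Comparing "beaeeb" and "bbccba" position by position:
  Position 0: 'b' vs 'b' => same
  Position 1: 'e' vs 'b' => DIFFER
  Position 2: 'a' vs 'c' => DIFFER
  Position 3: 'e' vs 'c' => DIFFER
  Position 4: 'e' vs 'b' => DIFFER
  Position 5: 'b' vs 'a' => DIFFER
Positions that differ: 5

5


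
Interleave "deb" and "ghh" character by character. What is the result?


Interleaving "deb" and "ghh":
  Position 0: 'd' from first, 'g' from second => "dg"
  Position 1: 'e' from first, 'h' from second => "eh"
  Position 2: 'b' from first, 'h' from second => "bh"
Result: dgehbh

dgehbh


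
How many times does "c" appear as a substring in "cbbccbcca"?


Searching for "c" in "cbbccbcca"
Scanning each position:
  Position 0: "c" => MATCH
  Position 1: "b" => no
  Position 2: "b" => no
  Position 3: "c" => MATCH
  Position 4: "c" => MATCH
  Position 5: "b" => no
  Position 6: "c" => MATCH
  Position 7: "c" => MATCH
  Position 8: "a" => no
Total occurrences: 5

5


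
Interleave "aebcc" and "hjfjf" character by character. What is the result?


Interleaving "aebcc" and "hjfjf":
  Position 0: 'a' from first, 'h' from second => "ah"
  Position 1: 'e' from first, 'j' from second => "ej"
  Position 2: 'b' from first, 'f' from second => "bf"
  Position 3: 'c' from first, 'j' from second => "cj"
  Position 4: 'c' from first, 'f' from second => "cf"
Result: ahejbfcjcf

ahejbfcjcf


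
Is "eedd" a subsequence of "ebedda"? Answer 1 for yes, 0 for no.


Check if "eedd" is a subsequence of "ebedda"
Greedy scan:
  Position 0 ('e'): matches sub[0] = 'e'
  Position 1 ('b'): no match needed
  Position 2 ('e'): matches sub[1] = 'e'
  Position 3 ('d'): matches sub[2] = 'd'
  Position 4 ('d'): matches sub[3] = 'd'
  Position 5 ('a'): no match needed
All 4 characters matched => is a subsequence

1


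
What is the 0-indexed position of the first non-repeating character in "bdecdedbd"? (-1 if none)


Input: bdecdedbd
Character frequencies:
  'b': 2
  'c': 1
  'd': 4
  'e': 2
Scanning left to right for freq == 1:
  Position 0 ('b'): freq=2, skip
  Position 1 ('d'): freq=4, skip
  Position 2 ('e'): freq=2, skip
  Position 3 ('c'): unique! => answer = 3

3


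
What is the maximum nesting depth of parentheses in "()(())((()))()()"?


Input: "()(())((()))()()"
Tracking depth:
  Position 0 '(': depth becomes 1
  Position 1 ')': depth becomes 0
  Position 2 '(': depth becomes 1
  Position 3 '(': depth becomes 2
  Position 4 ')': depth becomes 1
  Position 5 ')': depth becomes 0
  Position 6 '(': depth becomes 1
  Position 7 '(': depth becomes 2
  Position 8 '(': depth becomes 3
  Position 9 ')': depth becomes 2
  Position 10 ')': depth becomes 1
  Position 11 ')': depth becomes 0
  Position 12 '(': depth becomes 1
  Position 13 ')': depth becomes 0
  Position 14 '(': depth becomes 1
  Position 15 ')': depth becomes 0
Maximum depth reached: 3

3


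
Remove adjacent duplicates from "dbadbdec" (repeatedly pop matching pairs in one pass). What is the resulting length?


Input: dbadbdec
Stack-based adjacent duplicate removal:
  Read 'd': push. Stack: d
  Read 'b': push. Stack: db
  Read 'a': push. Stack: dba
  Read 'd': push. Stack: dbad
  Read 'b': push. Stack: dbadb
  Read 'd': push. Stack: dbadbd
  Read 'e': push. Stack: dbadbde
  Read 'c': push. Stack: dbadbdec
Final stack: "dbadbdec" (length 8)

8


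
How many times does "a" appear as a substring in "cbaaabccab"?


Searching for "a" in "cbaaabccab"
Scanning each position:
  Position 0: "c" => no
  Position 1: "b" => no
  Position 2: "a" => MATCH
  Position 3: "a" => MATCH
  Position 4: "a" => MATCH
  Position 5: "b" => no
  Position 6: "c" => no
  Position 7: "c" => no
  Position 8: "a" => MATCH
  Position 9: "b" => no
Total occurrences: 4

4


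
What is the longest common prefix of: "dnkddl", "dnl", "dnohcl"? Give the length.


Words: dnkddl, dnl, dnohcl
  Position 0: all 'd' => match
  Position 1: all 'n' => match
  Position 2: ('k', 'l', 'o') => mismatch, stop
LCP = "dn" (length 2)

2


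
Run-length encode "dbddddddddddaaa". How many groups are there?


Input: dbddddddddddaaa
Scanning for consecutive runs:
  Group 1: 'd' x 1 (positions 0-0)
  Group 2: 'b' x 1 (positions 1-1)
  Group 3: 'd' x 10 (positions 2-11)
  Group 4: 'a' x 3 (positions 12-14)
Total groups: 4

4


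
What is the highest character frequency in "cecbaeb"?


Input: cecbaeb
Character counts:
  'a': 1
  'b': 2
  'c': 2
  'e': 2
Maximum frequency: 2

2


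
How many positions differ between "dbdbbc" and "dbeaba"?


Comparing "dbdbbc" and "dbeaba" position by position:
  Position 0: 'd' vs 'd' => same
  Position 1: 'b' vs 'b' => same
  Position 2: 'd' vs 'e' => DIFFER
  Position 3: 'b' vs 'a' => DIFFER
  Position 4: 'b' vs 'b' => same
  Position 5: 'c' vs 'a' => DIFFER
Positions that differ: 3

3


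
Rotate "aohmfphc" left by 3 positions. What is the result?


Input: "aohmfphc", rotate left by 3
First 3 characters: "aoh"
Remaining characters: "mfphc"
Concatenate remaining + first: "mfphc" + "aoh" = "mfphcaoh"

mfphcaoh


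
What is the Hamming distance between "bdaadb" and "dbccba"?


Comparing "bdaadb" and "dbccba" position by position:
  Position 0: 'b' vs 'd' => differ
  Position 1: 'd' vs 'b' => differ
  Position 2: 'a' vs 'c' => differ
  Position 3: 'a' vs 'c' => differ
  Position 4: 'd' vs 'b' => differ
  Position 5: 'b' vs 'a' => differ
Total differences (Hamming distance): 6

6


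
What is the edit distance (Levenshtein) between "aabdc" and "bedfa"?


Computing edit distance: "aabdc" -> "bedfa"
DP table:
           b    e    d    f    a
      0    1    2    3    4    5
  a   1    1    2    3    4    4
  a   2    2    2    3    4    4
  b   3    2    3    3    4    5
  d   4    3    3    3    4    5
  c   5    4    4    4    4    5
Edit distance = dp[5][5] = 5

5


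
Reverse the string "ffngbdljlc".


Input: ffngbdljlc
Reading characters right to left:
  Position 9: 'c'
  Position 8: 'l'
  Position 7: 'j'
  Position 6: 'l'
  Position 5: 'd'
  Position 4: 'b'
  Position 3: 'g'
  Position 2: 'n'
  Position 1: 'f'
  Position 0: 'f'
Reversed: cljldbgnff

cljldbgnff


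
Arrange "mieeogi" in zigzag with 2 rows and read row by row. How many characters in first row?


Zigzag "mieeogi" into 2 rows:
Placing characters:
  'm' => row 0
  'i' => row 1
  'e' => row 0
  'e' => row 1
  'o' => row 0
  'g' => row 1
  'i' => row 0
Rows:
  Row 0: "meoi"
  Row 1: "ieg"
First row length: 4

4


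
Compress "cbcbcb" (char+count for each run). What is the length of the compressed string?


Input: cbcbcb
Runs:
  'c' x 1 => "c1"
  'b' x 1 => "b1"
  'c' x 1 => "c1"
  'b' x 1 => "b1"
  'c' x 1 => "c1"
  'b' x 1 => "b1"
Compressed: "c1b1c1b1c1b1"
Compressed length: 12

12


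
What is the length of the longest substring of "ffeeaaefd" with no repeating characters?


Input: "ffeeaaefd"
Sliding window (track last position of each char):
  Position 0 ('f'): window [0,0] length 1 -- new best
  Position 1 ('f'): repeat (last at 0), move window start to 1
  Position 1 ('f'): window [1,1] length 1
  Position 2 ('e'): window [1,2] length 2 -- new best
  Position 3 ('e'): repeat (last at 2), move window start to 3
  Position 3 ('e'): window [3,3] length 1
  Position 4 ('a'): window [3,4] length 2
  Position 5 ('a'): repeat (last at 4), move window start to 5
  Position 5 ('a'): window [5,5] length 1
  Position 6 ('e'): window [5,6] length 2
  Position 7 ('f'): window [5,7] length 3 -- new best
  Position 8 ('d'): window [5,8] length 4 -- new best
Longest substring with no repeats: "aefd" with length 4

4


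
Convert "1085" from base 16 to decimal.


Input: "1085" in base 16
Positional expansion:
  Digit '1' (value 1) x 16^3 = 4096
  Digit '0' (value 0) x 16^2 = 0
  Digit '8' (value 8) x 16^1 = 128
  Digit '5' (value 5) x 16^0 = 5
Sum = 4229

4229


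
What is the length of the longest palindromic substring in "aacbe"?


Input: "aacbe"
Checking substrings for palindromes:
  [0:2] "aa" (len 2) => palindrome
Longest palindromic substring: "aa" with length 2

2


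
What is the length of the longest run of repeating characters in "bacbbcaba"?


Input: "bacbbcaba"
Scanning for longest run:
  Position 1 ('a'): new char, reset run to 1
  Position 2 ('c'): new char, reset run to 1
  Position 3 ('b'): new char, reset run to 1
  Position 4 ('b'): continues run of 'b', length=2
  Position 5 ('c'): new char, reset run to 1
  Position 6 ('a'): new char, reset run to 1
  Position 7 ('b'): new char, reset run to 1
  Position 8 ('a'): new char, reset run to 1
Longest run: 'b' with length 2

2


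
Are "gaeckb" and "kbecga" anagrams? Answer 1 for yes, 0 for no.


Strings: "gaeckb", "kbecga"
Sorted first:  abcegk
Sorted second: abcegk
Sorted forms match => anagrams

1


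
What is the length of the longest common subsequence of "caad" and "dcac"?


LCS of "caad" and "dcac"
DP table:
           d    c    a    c
      0    0    0    0    0
  c   0    0    1    1    1
  a   0    0    1    2    2
  a   0    0    1    2    2
  d   0    1    1    2    2
LCS length = dp[4][4] = 2

2


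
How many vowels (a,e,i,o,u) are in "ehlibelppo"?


Input: ehlibelppo
Checking each character:
  'e' at position 0: vowel (running total: 1)
  'h' at position 1: consonant
  'l' at position 2: consonant
  'i' at position 3: vowel (running total: 2)
  'b' at position 4: consonant
  'e' at position 5: vowel (running total: 3)
  'l' at position 6: consonant
  'p' at position 7: consonant
  'p' at position 8: consonant
  'o' at position 9: vowel (running total: 4)
Total vowels: 4

4


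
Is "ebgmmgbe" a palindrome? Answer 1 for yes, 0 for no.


Input: ebgmmgbe
Reversed: ebgmmgbe
  Compare pos 0 ('e') with pos 7 ('e'): match
  Compare pos 1 ('b') with pos 6 ('b'): match
  Compare pos 2 ('g') with pos 5 ('g'): match
  Compare pos 3 ('m') with pos 4 ('m'): match
Result: palindrome

1


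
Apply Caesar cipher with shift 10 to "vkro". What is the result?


Caesar cipher: shift "vkro" by 10
  'v' (pos 21) + 10 = pos 5 = 'f'
  'k' (pos 10) + 10 = pos 20 = 'u'
  'r' (pos 17) + 10 = pos 1 = 'b'
  'o' (pos 14) + 10 = pos 24 = 'y'
Result: fuby

fuby


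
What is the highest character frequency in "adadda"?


Input: adadda
Character counts:
  'a': 3
  'd': 3
Maximum frequency: 3

3


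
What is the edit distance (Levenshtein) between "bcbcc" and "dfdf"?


Computing edit distance: "bcbcc" -> "dfdf"
DP table:
           d    f    d    f
      0    1    2    3    4
  b   1    1    2    3    4
  c   2    2    2    3    4
  b   3    3    3    3    4
  c   4    4    4    4    4
  c   5    5    5    5    5
Edit distance = dp[5][4] = 5

5


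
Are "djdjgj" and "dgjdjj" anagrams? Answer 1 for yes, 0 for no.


Strings: "djdjgj", "dgjdjj"
Sorted first:  ddgjjj
Sorted second: ddgjjj
Sorted forms match => anagrams

1


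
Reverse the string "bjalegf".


Input: bjalegf
Reading characters right to left:
  Position 6: 'f'
  Position 5: 'g'
  Position 4: 'e'
  Position 3: 'l'
  Position 2: 'a'
  Position 1: 'j'
  Position 0: 'b'
Reversed: fgelajb

fgelajb


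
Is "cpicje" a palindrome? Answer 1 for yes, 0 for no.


Input: cpicje
Reversed: ejcipc
  Compare pos 0 ('c') with pos 5 ('e'): MISMATCH
  Compare pos 1 ('p') with pos 4 ('j'): MISMATCH
  Compare pos 2 ('i') with pos 3 ('c'): MISMATCH
Result: not a palindrome

0


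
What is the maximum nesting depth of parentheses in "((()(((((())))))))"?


Input: "((()(((((())))))))"
Tracking depth:
  Position 0 '(': depth becomes 1
  Position 1 '(': depth becomes 2
  Position 2 '(': depth becomes 3
  Position 3 ')': depth becomes 2
  Position 4 '(': depth becomes 3
  Position 5 '(': depth becomes 4
  Position 6 '(': depth becomes 5
  Position 7 '(': depth becomes 6
  Position 8 '(': depth becomes 7
  Position 9 '(': depth becomes 8
  Position 10 ')': depth becomes 7
  Position 11 ')': depth becomes 6
  Position 12 ')': depth becomes 5
  Position 13 ')': depth becomes 4
  Position 14 ')': depth becomes 3
  Position 15 ')': depth becomes 2
  Position 16 ')': depth becomes 1
  Position 17 ')': depth becomes 0
Maximum depth reached: 8

8


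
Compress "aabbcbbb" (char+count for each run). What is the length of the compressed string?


Input: aabbcbbb
Runs:
  'a' x 2 => "a2"
  'b' x 2 => "b2"
  'c' x 1 => "c1"
  'b' x 3 => "b3"
Compressed: "a2b2c1b3"
Compressed length: 8

8


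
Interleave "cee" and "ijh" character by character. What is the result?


Interleaving "cee" and "ijh":
  Position 0: 'c' from first, 'i' from second => "ci"
  Position 1: 'e' from first, 'j' from second => "ej"
  Position 2: 'e' from first, 'h' from second => "eh"
Result: ciejeh

ciejeh


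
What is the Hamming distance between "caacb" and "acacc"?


Comparing "caacb" and "acacc" position by position:
  Position 0: 'c' vs 'a' => differ
  Position 1: 'a' vs 'c' => differ
  Position 2: 'a' vs 'a' => same
  Position 3: 'c' vs 'c' => same
  Position 4: 'b' vs 'c' => differ
Total differences (Hamming distance): 3

3


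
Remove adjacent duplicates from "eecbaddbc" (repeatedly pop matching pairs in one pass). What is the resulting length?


Input: eecbaddbc
Stack-based adjacent duplicate removal:
  Read 'e': push. Stack: e
  Read 'e': matches stack top 'e' => pop. Stack: (empty)
  Read 'c': push. Stack: c
  Read 'b': push. Stack: cb
  Read 'a': push. Stack: cba
  Read 'd': push. Stack: cbad
  Read 'd': matches stack top 'd' => pop. Stack: cba
  Read 'b': push. Stack: cbab
  Read 'c': push. Stack: cbabc
Final stack: "cbabc" (length 5)

5


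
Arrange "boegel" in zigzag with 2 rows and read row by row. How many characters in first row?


Zigzag "boegel" into 2 rows:
Placing characters:
  'b' => row 0
  'o' => row 1
  'e' => row 0
  'g' => row 1
  'e' => row 0
  'l' => row 1
Rows:
  Row 0: "bee"
  Row 1: "ogl"
First row length: 3

3


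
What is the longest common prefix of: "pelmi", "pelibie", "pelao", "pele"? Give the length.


Words: pelmi, pelibie, pelao, pele
  Position 0: all 'p' => match
  Position 1: all 'e' => match
  Position 2: all 'l' => match
  Position 3: ('m', 'i', 'a', 'e') => mismatch, stop
LCP = "pel" (length 3)

3


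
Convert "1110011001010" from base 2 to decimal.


Input: "1110011001010" in base 2
Positional expansion:
  Digit '1' (value 1) x 2^12 = 4096
  Digit '1' (value 1) x 2^11 = 2048
  Digit '1' (value 1) x 2^10 = 1024
  Digit '0' (value 0) x 2^9 = 0
  Digit '0' (value 0) x 2^8 = 0
  Digit '1' (value 1) x 2^7 = 128
  Digit '1' (value 1) x 2^6 = 64
  Digit '0' (value 0) x 2^5 = 0
  Digit '0' (value 0) x 2^4 = 0
  Digit '1' (value 1) x 2^3 = 8
  Digit '0' (value 0) x 2^2 = 0
  Digit '1' (value 1) x 2^1 = 2
  Digit '0' (value 0) x 2^0 = 0
Sum = 7370

7370


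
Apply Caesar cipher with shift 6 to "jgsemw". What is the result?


Caesar cipher: shift "jgsemw" by 6
  'j' (pos 9) + 6 = pos 15 = 'p'
  'g' (pos 6) + 6 = pos 12 = 'm'
  's' (pos 18) + 6 = pos 24 = 'y'
  'e' (pos 4) + 6 = pos 10 = 'k'
  'm' (pos 12) + 6 = pos 18 = 's'
  'w' (pos 22) + 6 = pos 2 = 'c'
Result: pmyksc

pmyksc


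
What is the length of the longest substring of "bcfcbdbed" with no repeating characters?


Input: "bcfcbdbed"
Sliding window (track last position of each char):
  Position 0 ('b'): window [0,0] length 1 -- new best
  Position 1 ('c'): window [0,1] length 2 -- new best
  Position 2 ('f'): window [0,2] length 3 -- new best
  Position 3 ('c'): repeat (last at 1), move window start to 2
  Position 3 ('c'): window [2,3] length 2
  Position 4 ('b'): window [2,4] length 3
  Position 5 ('d'): window [2,5] length 4 -- new best
  Position 6 ('b'): repeat (last at 4), move window start to 5
  Position 6 ('b'): window [5,6] length 2
  Position 7 ('e'): window [5,7] length 3
  Position 8 ('d'): repeat (last at 5), move window start to 6
  Position 8 ('d'): window [6,8] length 3
Longest substring with no repeats: "fcbd" with length 4

4


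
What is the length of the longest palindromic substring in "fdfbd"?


Input: "fdfbd"
Checking substrings for palindromes:
  [0:3] "fdf" (len 3) => palindrome
Longest palindromic substring: "fdf" with length 3

3


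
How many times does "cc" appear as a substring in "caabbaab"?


Searching for "cc" in "caabbaab"
Scanning each position:
  Position 0: "ca" => no
  Position 1: "aa" => no
  Position 2: "ab" => no
  Position 3: "bb" => no
  Position 4: "ba" => no
  Position 5: "aa" => no
  Position 6: "ab" => no
Total occurrences: 0

0


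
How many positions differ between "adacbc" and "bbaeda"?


Comparing "adacbc" and "bbaeda" position by position:
  Position 0: 'a' vs 'b' => DIFFER
  Position 1: 'd' vs 'b' => DIFFER
  Position 2: 'a' vs 'a' => same
  Position 3: 'c' vs 'e' => DIFFER
  Position 4: 'b' vs 'd' => DIFFER
  Position 5: 'c' vs 'a' => DIFFER
Positions that differ: 5

5


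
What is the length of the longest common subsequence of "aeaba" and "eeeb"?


LCS of "aeaba" and "eeeb"
DP table:
           e    e    e    b
      0    0    0    0    0
  a   0    0    0    0    0
  e   0    1    1    1    1
  a   0    1    1    1    1
  b   0    1    1    1    2
  a   0    1    1    1    2
LCS length = dp[5][4] = 2

2


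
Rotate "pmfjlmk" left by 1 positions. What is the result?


Input: "pmfjlmk", rotate left by 1
First 1 characters: "p"
Remaining characters: "mfjlmk"
Concatenate remaining + first: "mfjlmk" + "p" = "mfjlmkp"

mfjlmkp


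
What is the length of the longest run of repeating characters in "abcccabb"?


Input: "abcccabb"
Scanning for longest run:
  Position 1 ('b'): new char, reset run to 1
  Position 2 ('c'): new char, reset run to 1
  Position 3 ('c'): continues run of 'c', length=2
  Position 4 ('c'): continues run of 'c', length=3
  Position 5 ('a'): new char, reset run to 1
  Position 6 ('b'): new char, reset run to 1
  Position 7 ('b'): continues run of 'b', length=2
Longest run: 'c' with length 3

3


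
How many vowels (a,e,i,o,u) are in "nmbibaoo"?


Input: nmbibaoo
Checking each character:
  'n' at position 0: consonant
  'm' at position 1: consonant
  'b' at position 2: consonant
  'i' at position 3: vowel (running total: 1)
  'b' at position 4: consonant
  'a' at position 5: vowel (running total: 2)
  'o' at position 6: vowel (running total: 3)
  'o' at position 7: vowel (running total: 4)
Total vowels: 4

4


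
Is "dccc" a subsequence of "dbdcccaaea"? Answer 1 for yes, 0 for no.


Check if "dccc" is a subsequence of "dbdcccaaea"
Greedy scan:
  Position 0 ('d'): matches sub[0] = 'd'
  Position 1 ('b'): no match needed
  Position 2 ('d'): no match needed
  Position 3 ('c'): matches sub[1] = 'c'
  Position 4 ('c'): matches sub[2] = 'c'
  Position 5 ('c'): matches sub[3] = 'c'
  Position 6 ('a'): no match needed
  Position 7 ('a'): no match needed
  Position 8 ('e'): no match needed
  Position 9 ('a'): no match needed
All 4 characters matched => is a subsequence

1


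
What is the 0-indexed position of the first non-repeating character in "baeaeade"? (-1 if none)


Input: baeaeade
Character frequencies:
  'a': 3
  'b': 1
  'd': 1
  'e': 3
Scanning left to right for freq == 1:
  Position 0 ('b'): unique! => answer = 0

0


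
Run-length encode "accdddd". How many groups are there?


Input: accdddd
Scanning for consecutive runs:
  Group 1: 'a' x 1 (positions 0-0)
  Group 2: 'c' x 2 (positions 1-2)
  Group 3: 'd' x 4 (positions 3-6)
Total groups: 3

3


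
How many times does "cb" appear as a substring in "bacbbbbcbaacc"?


Searching for "cb" in "bacbbbbcbaacc"
Scanning each position:
  Position 0: "ba" => no
  Position 1: "ac" => no
  Position 2: "cb" => MATCH
  Position 3: "bb" => no
  Position 4: "bb" => no
  Position 5: "bb" => no
  Position 6: "bc" => no
  Position 7: "cb" => MATCH
  Position 8: "ba" => no
  Position 9: "aa" => no
  Position 10: "ac" => no
  Position 11: "cc" => no
Total occurrences: 2

2


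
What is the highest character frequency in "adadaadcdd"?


Input: adadaadcdd
Character counts:
  'a': 4
  'c': 1
  'd': 5
Maximum frequency: 5

5


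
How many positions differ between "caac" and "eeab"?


Comparing "caac" and "eeab" position by position:
  Position 0: 'c' vs 'e' => DIFFER
  Position 1: 'a' vs 'e' => DIFFER
  Position 2: 'a' vs 'a' => same
  Position 3: 'c' vs 'b' => DIFFER
Positions that differ: 3

3


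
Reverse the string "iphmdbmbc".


Input: iphmdbmbc
Reading characters right to left:
  Position 8: 'c'
  Position 7: 'b'
  Position 6: 'm'
  Position 5: 'b'
  Position 4: 'd'
  Position 3: 'm'
  Position 2: 'h'
  Position 1: 'p'
  Position 0: 'i'
Reversed: cbmbdmhpi

cbmbdmhpi


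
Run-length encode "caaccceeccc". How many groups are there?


Input: caaccceeccc
Scanning for consecutive runs:
  Group 1: 'c' x 1 (positions 0-0)
  Group 2: 'a' x 2 (positions 1-2)
  Group 3: 'c' x 3 (positions 3-5)
  Group 4: 'e' x 2 (positions 6-7)
  Group 5: 'c' x 3 (positions 8-10)
Total groups: 5

5


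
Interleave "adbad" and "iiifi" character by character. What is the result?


Interleaving "adbad" and "iiifi":
  Position 0: 'a' from first, 'i' from second => "ai"
  Position 1: 'd' from first, 'i' from second => "di"
  Position 2: 'b' from first, 'i' from second => "bi"
  Position 3: 'a' from first, 'f' from second => "af"
  Position 4: 'd' from first, 'i' from second => "di"
Result: aidibiafdi

aidibiafdi


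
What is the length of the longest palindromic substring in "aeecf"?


Input: "aeecf"
Checking substrings for palindromes:
  [1:3] "ee" (len 2) => palindrome
Longest palindromic substring: "ee" with length 2

2
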